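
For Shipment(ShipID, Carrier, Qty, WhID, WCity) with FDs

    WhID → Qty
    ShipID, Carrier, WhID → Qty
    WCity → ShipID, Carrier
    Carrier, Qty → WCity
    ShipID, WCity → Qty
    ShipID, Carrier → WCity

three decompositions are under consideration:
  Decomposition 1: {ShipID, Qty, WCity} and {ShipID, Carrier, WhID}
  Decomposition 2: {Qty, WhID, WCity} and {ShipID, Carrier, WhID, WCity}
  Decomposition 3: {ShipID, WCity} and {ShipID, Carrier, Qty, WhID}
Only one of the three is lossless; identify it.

Decomposition 1: common = {ShipID}, closure = {ShipID} → lossy.
Decomposition 2: common = {WhID, WCity}, closure = {ShipID, Carrier, Qty, WhID, WCity} → lossless.
Decomposition 3: common = {ShipID}, closure = {ShipID} → lossy.

Decomposition 2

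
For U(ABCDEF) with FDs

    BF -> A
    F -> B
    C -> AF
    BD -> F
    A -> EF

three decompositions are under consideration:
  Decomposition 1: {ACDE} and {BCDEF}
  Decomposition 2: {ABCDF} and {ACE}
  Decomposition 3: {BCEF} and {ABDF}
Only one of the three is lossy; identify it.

Decomposition 1: common = {CDE}, closure = {ABCDEF} → lossless.
Decomposition 2: common = {AC}, closure = {ABCEF} → lossless.
Decomposition 3: common = {BF}, closure = {ABEF} → lossy.

Decomposition 3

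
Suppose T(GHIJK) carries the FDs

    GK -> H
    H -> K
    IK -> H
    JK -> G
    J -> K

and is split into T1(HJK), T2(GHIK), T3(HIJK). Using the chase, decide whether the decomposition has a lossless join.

Chase test. Columns are GHIJK; row i has aⱼ where attribute j ∈ Ti, else bᵢⱼ.
Initial tableau (one row per fragment):
  row 1: b11 a2 b13 a4 a5
  row 2: a1 a2 a3 b24 a5
  row 3: b31 a2 a3 a4 a5
Rows 1 and 3 agree on JK; apply JK→G and equate their G entries.
No row becomes fully distinguished — the join is lossy.

No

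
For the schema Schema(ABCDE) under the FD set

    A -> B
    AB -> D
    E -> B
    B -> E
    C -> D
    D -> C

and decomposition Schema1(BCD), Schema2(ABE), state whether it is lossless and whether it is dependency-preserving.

Lossless test: (B)⁺ = {BE}, which is a superkey of neither fragment — lossy.
Dependency preservation: the restricted closure of {AB} across the fragments never reaches {D}, so AB → D cannot be enforced without a join — not preserved.

lossy and not dependency-preserving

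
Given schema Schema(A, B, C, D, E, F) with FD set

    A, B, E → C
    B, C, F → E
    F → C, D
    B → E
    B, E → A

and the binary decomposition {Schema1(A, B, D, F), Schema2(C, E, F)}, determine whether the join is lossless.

Common attributes: Schema1 ∩ Schema2 = {F}.
Closure of {F}: F → C, D applies, adding C, D. So (F)⁺ = {C, D, F}.
The closure contains neither all of Schema1 = {A, B, D, F} nor all of Schema2 = {C, E, F}, so the common attributes are not a superkey of either fragment. The join is lossy.

No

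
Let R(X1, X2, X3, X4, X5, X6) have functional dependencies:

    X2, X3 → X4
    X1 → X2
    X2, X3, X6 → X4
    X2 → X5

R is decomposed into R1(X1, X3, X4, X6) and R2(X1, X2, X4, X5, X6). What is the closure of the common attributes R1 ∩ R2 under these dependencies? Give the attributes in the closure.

X1, X2, X4, X5, X6

R1 ∩ R2 = {X1, X4, X6}.
X1 → X2 applies, adding X2
X2 → X5 applies, adding X5
Closure: {X1, X2, X4, X5, X6}.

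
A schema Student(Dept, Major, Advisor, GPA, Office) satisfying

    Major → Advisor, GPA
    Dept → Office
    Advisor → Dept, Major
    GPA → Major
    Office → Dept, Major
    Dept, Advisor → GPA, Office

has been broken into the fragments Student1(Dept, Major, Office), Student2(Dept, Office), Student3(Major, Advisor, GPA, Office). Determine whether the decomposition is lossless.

Yes

Chase test. Columns are Dept, Major, Advisor, GPA, Office; row i has aⱼ where attribute j ∈ Studenti, else bᵢⱼ.
Initial tableau (one row per fragment):
  row 1: a1 a2 b13 b14 a5
  row 2: a1 b22 b23 b24 a5
  row 3: b31 a2 a3 a4 a5
Rows 1 and 3 agree on Major; apply Major→Advisor, GPA and equate their Advisor, GPA entries.
Rows 1 and 3 agree on Advisor; apply Advisor→Dept, Major and equate their Dept, Major entries.
Rows 1 and 2 agree on Office; apply Office→Dept, Major and equate their Dept, Major entries.
Rows 1 and 2 agree on Major; apply Major→Advisor, GPA and equate their Advisor, GPA entries.
Row 1 is now all distinguished symbols — the join is lossless.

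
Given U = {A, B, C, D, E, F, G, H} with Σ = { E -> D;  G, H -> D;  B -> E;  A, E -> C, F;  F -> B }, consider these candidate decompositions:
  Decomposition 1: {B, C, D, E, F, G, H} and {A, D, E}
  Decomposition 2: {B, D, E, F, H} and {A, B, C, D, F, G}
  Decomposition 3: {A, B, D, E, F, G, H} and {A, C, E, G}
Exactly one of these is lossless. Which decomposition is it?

Decomposition 1: common = {D, E}, closure = {D, E} → lossy.
Decomposition 2: common = {B, D, F}, closure = {B, D, E, F} → lossy.
Decomposition 3: common = {A, E, G}, closure = {A, B, C, D, E, F, G} → lossless.

Decomposition 3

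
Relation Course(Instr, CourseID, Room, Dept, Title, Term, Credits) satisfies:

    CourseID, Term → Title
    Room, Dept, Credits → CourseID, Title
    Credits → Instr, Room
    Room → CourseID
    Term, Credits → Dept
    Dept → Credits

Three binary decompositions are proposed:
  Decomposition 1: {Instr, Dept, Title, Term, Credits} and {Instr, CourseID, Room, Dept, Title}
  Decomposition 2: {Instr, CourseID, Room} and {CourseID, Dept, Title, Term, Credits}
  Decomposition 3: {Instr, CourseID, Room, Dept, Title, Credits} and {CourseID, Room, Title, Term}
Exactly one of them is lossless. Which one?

Decomposition 1: common = {Instr, Dept, Title}, closure = {Instr, CourseID, Room, Dept, Title, Credits} → lossless.
Decomposition 2: common = {CourseID}, closure = {CourseID} → lossy.
Decomposition 3: common = {CourseID, Room, Title}, closure = {CourseID, Room, Title} → lossy.

Decomposition 1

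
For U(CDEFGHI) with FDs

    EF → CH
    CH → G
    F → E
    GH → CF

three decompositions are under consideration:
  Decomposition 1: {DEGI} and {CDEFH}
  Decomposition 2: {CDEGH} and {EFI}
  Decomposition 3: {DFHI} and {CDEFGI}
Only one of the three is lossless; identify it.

Decomposition 3

Decomposition 1: common = {DE}, closure = {DE} → lossy.
Decomposition 2: common = {E}, closure = {E} → lossy.
Decomposition 3: common = {DFI}, closure = {CDEFGHI} → lossless.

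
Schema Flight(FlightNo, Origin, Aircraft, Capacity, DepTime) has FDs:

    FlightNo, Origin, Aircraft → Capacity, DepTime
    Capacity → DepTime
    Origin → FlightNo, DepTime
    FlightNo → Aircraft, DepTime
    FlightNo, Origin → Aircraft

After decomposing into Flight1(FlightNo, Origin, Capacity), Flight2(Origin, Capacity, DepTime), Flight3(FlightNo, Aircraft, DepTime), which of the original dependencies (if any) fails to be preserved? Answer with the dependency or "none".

none

FlightNo, Origin, Aircraft → Capacity, DepTime: restricted closure across fragments reaches Capacity, DepTime.
Capacity → DepTime lies within Flight2.
Origin → FlightNo, DepTime: restricted closure across fragments reaches FlightNo, DepTime.
FlightNo → Aircraft, DepTime lies within Flight3.
FlightNo, Origin → Aircraft: restricted closure across fragments reaches Aircraft.
Every dependency is enforceable on the fragments, so the decomposition is dependency-preserving.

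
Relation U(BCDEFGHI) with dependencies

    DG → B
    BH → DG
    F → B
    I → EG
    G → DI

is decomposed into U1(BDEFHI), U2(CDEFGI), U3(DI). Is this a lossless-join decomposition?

No

Chase test. Columns are BCDEFGHI; row i has aⱼ where attribute j ∈ Ui, else bᵢⱼ.
Initial tableau (one row per fragment):
  row 1: a1 b12 a3 a4 a5 b16 a7 a8
  row 2: b21 a2 a3 a4 a5 a6 b27 a8
  row 3: b31 b32 a3 b34 b35 b36 b37 a8
Rows 1 and 2 agree on F; apply F→B and equate their B entries.
Rows 1 and 2 agree on I; apply I→EG and equate their EG entries.
Rows 1 and 3 agree on I; apply I→EG and equate their EG entries.
Rows 1 and 3 agree on DG; apply DG→B and equate their B entries.
No row becomes fully distinguished — the join is lossy.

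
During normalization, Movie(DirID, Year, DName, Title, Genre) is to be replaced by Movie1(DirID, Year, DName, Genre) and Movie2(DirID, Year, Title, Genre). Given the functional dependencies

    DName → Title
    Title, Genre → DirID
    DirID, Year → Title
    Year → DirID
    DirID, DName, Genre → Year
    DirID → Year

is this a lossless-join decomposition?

Yes

Common attributes: Movie1 ∩ Movie2 = {DirID, Year, Genre}.
Closure of {DirID, Year, Genre}: DirID, Year → Title applies, adding Title. So (DirID, Year, Genre)⁺ = {DirID, Year, Title, Genre}.
This closure contains every attribute of Movie2, so Movie1 ∩ Movie2 → Movie2. The join is lossless.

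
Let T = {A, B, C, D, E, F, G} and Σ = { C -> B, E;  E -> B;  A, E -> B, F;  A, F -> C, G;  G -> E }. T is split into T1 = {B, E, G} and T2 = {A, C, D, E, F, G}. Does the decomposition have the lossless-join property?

Common attributes: T1 ∩ T2 = {E, G}.
Closure of {E, G}: E → B applies, adding B. So (E, G)⁺ = {B, E, G}.
This closure contains every attribute of T1, so T1 ∩ T2 → T1. The join is lossless.

Yes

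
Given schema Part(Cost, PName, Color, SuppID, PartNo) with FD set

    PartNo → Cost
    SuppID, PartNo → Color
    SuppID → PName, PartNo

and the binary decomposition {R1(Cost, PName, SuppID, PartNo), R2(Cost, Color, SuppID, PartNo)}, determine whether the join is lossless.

Common attributes: R1 ∩ R2 = {Cost, SuppID, PartNo}.
Closure of {Cost, SuppID, PartNo}: SuppID, PartNo → Color applies, adding Color; SuppID → PName, PartNo applies, adding PName. So (Cost, SuppID, PartNo)⁺ = {Cost, PName, Color, SuppID, PartNo}.
This closure contains every attribute of R1, so R1 ∩ R2 → R1. The join is lossless.

Yes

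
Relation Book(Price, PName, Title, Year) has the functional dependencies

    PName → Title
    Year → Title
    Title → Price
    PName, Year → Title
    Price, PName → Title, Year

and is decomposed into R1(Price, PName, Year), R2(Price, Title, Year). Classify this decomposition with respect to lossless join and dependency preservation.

Lossless test: (Price, Year)⁺ = {Price, Title, Year}, which contains all of one fragment — lossless.
Dependency preservation: PName → Title; PName, Year → Title; Price, PName → Title, Year are not contained in any single fragment, but the restricted closure of each left-hand side across the fragments still reaches the right-hand side; the remaining FDs each lie inside some fragment. All dependencies are preserved.

lossless and dependency-preserving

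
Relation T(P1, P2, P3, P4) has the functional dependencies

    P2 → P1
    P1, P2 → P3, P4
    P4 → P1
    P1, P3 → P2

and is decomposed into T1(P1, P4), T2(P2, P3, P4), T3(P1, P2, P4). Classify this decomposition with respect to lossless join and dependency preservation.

lossless but not dependency-preserving

Lossless test (chase): Rows 2 and 3 agree on P2; apply P2→P1 and equate their P1 entries. Rows 2 and 3 agree on P1, P2; apply P1, P2→P3, P4 and equate their P3, P4 entries. Row 2 is now all distinguished symbols — the join is lossless.
Dependency preservation: the restricted closure of {P1, P3} across the fragments never reaches {P2}, so P1, P3 → P2 cannot be enforced without a join — not preserved.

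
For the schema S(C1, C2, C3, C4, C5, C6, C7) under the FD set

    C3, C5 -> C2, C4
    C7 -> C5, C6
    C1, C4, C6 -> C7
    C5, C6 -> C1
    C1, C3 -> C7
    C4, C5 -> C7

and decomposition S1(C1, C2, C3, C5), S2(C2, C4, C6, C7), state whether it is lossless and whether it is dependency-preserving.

lossy and not dependency-preserving

Lossless test: (C2)⁺ = {C2}, which is a superkey of neither fragment — lossy.
Dependency preservation: the restricted closure of {C3, C5} across the fragments never reaches {C2, C4}, so C3, C5 → C2, C4 cannot be enforced without a join — not preserved.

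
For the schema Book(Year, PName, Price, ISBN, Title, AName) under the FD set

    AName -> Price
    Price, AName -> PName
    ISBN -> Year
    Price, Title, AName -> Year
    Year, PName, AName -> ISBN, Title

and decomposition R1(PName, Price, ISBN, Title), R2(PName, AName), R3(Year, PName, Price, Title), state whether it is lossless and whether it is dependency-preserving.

lossy and not dependency-preserving

Lossless test (chase): applying each FD to every pair of rows produces no changes in the tableau, so no row becomes fully distinguished — the join is lossy.
Dependency preservation: the restricted closure of {AName} across the fragments never reaches {Price}, so AName → Price cannot be enforced without a join — not preserved.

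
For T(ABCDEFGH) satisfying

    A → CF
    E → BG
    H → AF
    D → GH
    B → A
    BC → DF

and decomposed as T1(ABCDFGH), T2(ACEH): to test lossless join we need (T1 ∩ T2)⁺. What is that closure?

T1 ∩ T2 = {ACH}.
A → CF applies, adding F
Closure: {ACFH}.

ACFH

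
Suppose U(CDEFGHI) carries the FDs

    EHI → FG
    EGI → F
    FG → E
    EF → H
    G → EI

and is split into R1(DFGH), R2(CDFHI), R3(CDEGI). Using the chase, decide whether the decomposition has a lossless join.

Yes

Chase test. Columns are CDEFGHI; row i has aⱼ where attribute j ∈ Ri, else bᵢⱼ.
Initial tableau (one row per fragment):
  row 1: b11 a2 b13 a4 a5 a6 b17
  row 2: a1 a2 b23 a4 b25 a6 a7
  row 3: a1 a2 a3 b34 a5 b36 a7
Rows 1 and 3 agree on G; apply G→EI and equate their EI entries.
Rows 1 and 3 agree on EGI; apply EGI→F and equate their F entries.
Rows 1 and 3 agree on EF; apply EF→H and equate their H entries.
Row 3 is now all distinguished symbols — the join is lossless.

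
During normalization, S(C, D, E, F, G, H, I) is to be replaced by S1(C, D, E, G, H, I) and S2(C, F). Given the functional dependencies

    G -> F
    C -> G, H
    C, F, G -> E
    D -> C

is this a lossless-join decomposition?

Yes

Common attributes: S1 ∩ S2 = {C}.
Closure of {C}: C → G, H applies, adding G, H; G → F applies, adding F; C, F, G → E applies, adding E. So (C)⁺ = {C, E, F, G, H}.
This closure contains every attribute of S2, so S1 ∩ S2 → S2. The join is lossless.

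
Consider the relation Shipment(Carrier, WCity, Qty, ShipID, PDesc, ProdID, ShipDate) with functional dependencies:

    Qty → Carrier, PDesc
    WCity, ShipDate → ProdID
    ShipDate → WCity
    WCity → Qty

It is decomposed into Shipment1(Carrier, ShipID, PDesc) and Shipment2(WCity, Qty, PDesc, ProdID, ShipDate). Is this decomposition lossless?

Common attributes: Shipment1 ∩ Shipment2 = {PDesc}.
No dependency enlarges {PDesc}, so (PDesc)⁺ = {PDesc}.
The closure contains neither all of Shipment1 = {Carrier, ShipID, PDesc} nor all of Shipment2 = {WCity, Qty, PDesc, ProdID, ShipDate}, so the common attributes are not a superkey of either fragment. The join is lossy.

No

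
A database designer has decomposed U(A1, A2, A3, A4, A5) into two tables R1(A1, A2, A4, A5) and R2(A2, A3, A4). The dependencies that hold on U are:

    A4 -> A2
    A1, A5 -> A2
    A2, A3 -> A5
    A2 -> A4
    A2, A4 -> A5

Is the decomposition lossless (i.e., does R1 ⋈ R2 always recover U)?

Common attributes: R1 ∩ R2 = {A2, A4}.
Closure of {A2, A4}: A2, A4 → A5 applies, adding A5. So (A2, A4)⁺ = {A2, A4, A5}.
The closure contains neither all of R1 = {A1, A2, A4, A5} nor all of R2 = {A2, A3, A4}, so the common attributes are not a superkey of either fragment. The join is lossy.

No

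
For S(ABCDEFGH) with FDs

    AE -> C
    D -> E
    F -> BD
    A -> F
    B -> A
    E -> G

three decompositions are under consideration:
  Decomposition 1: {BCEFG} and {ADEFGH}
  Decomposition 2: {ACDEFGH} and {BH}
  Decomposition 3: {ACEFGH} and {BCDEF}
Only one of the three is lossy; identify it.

Decomposition 2

Decomposition 1: common = {EFG}, closure = {ABCDEFG} → lossless.
Decomposition 2: common = {H}, closure = {H} → lossy.
Decomposition 3: common = {CEF}, closure = {ABCDEFG} → lossless.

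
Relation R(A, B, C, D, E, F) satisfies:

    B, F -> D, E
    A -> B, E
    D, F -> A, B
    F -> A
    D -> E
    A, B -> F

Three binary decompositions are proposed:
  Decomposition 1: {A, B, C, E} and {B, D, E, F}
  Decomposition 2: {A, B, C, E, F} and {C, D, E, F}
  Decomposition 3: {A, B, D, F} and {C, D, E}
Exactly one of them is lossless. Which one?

Decomposition 2

Decomposition 1: common = {B, E}, closure = {B, E} → lossy.
Decomposition 2: common = {C, E, F}, closure = {A, B, C, D, E, F} → lossless.
Decomposition 3: common = {D}, closure = {D, E} → lossy.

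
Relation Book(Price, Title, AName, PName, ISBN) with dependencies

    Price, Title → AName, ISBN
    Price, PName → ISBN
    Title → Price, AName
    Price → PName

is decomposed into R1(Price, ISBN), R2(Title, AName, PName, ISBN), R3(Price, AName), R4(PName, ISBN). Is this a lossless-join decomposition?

Chase test. Columns are Price, Title, AName, PName, ISBN; row i has aⱼ where attribute j ∈ Ri, else bᵢⱼ.
Initial tableau (one row per fragment):
  row 1: a1 b12 b13 b14 a5
  row 2: b21 a2 a3 a4 a5
  row 3: a1 b32 a3 b34 b35
  row 4: b41 b42 b43 a4 a5
Rows 1 and 3 agree on Price; apply Price→PName and equate their PName entries.
Rows 1 and 3 agree on Price, PName; apply Price, PName→ISBN and equate their ISBN entries.
No row becomes fully distinguished — the join is lossy.

No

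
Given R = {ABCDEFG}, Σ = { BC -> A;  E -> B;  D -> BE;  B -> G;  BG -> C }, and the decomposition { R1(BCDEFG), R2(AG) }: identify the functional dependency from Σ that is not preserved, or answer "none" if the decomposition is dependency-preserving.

Check BC → A: no single fragment contains all of {ABC}, and the restricted closure of {BC} across the fragments never reaches {A}.
E → B is preserved.
D → BE is preserved.
B → G is preserved.
BG → C is preserved.

BC -> A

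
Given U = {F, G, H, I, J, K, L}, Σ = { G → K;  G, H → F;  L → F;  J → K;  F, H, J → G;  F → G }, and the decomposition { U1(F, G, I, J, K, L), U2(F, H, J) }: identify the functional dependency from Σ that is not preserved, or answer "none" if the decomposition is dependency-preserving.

G, H → F

Check G, H → F: no single fragment contains all of {F, G, H}, and the restricted closure of {G, H} across the fragments never reaches {F}.
G → K is preserved.
L → F is preserved.
J → K is preserved.
F, H, J → G is preserved.
F → G is preserved.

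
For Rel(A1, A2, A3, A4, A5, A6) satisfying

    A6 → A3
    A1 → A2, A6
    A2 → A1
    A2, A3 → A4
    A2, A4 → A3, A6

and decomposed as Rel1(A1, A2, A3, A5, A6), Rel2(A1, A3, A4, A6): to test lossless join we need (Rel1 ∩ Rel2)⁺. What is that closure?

A1, A2, A3, A4, A6

Rel1 ∩ Rel2 = {A1, A3, A6}.
A1 → A2, A6 applies, adding A2
A2, A3 → A4 applies, adding A4
Closure: {A1, A2, A3, A4, A6}.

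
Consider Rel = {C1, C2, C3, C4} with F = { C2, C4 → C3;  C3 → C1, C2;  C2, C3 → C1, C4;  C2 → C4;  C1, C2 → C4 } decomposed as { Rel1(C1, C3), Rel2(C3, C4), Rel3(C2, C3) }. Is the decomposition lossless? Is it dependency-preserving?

lossless and dependency-preserving

Lossless test (chase): Rows 1 and 2 agree on C3; apply C3→C1, C2 and equate their C1, C2 entries. Rows 1 and 3 agree on C3; apply C3→C1, C2 and equate their C1, C2 entries. Rows 1 and 2 agree on C2, C3; apply C2, C3→C1, C4 and equate their C1, C4 entries. Rows 1 and 3 agree on C2, C3; apply C2, C3→C1, C4 and equate their C1, C4 entries. Row 1 is now all distinguished symbols — the join is lossless.
Dependency preservation: C2, C4 → C3; C3 → C1, C2; C2, C3 → C1, C4; C2 → C4; C1, C2 → C4 are not contained in any single fragment, but the restricted closure of each left-hand side across the fragments still reaches the right-hand side; the remaining FDs each lie inside some fragment. All dependencies are preserved.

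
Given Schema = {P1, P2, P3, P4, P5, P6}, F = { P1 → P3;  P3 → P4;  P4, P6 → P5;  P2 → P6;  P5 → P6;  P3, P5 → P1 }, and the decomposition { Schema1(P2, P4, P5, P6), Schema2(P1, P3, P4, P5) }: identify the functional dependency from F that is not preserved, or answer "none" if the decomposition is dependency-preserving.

P1 → P3 lies within Schema2.
P3 → P4 lies within Schema2.
P4, P6 → P5 lies within Schema1.
P2 → P6 lies within Schema1.
P5 → P6 lies within Schema1.
P3, P5 → P1 lies within Schema2.
Every dependency is enforceable on the fragments, so the decomposition is dependency-preserving.

none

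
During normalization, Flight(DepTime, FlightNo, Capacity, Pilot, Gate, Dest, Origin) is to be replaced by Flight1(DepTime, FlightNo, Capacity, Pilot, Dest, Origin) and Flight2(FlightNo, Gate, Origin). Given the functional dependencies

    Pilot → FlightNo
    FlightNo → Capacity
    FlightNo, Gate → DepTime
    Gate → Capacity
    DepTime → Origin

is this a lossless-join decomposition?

Common attributes: Flight1 ∩ Flight2 = {FlightNo, Origin}.
Closure of {FlightNo, Origin}: FlightNo → Capacity applies, adding Capacity. So (FlightNo, Origin)⁺ = {FlightNo, Capacity, Origin}.
The closure contains neither all of Flight1 = {DepTime, FlightNo, Capacity, Pilot, Dest, Origin} nor all of Flight2 = {FlightNo, Gate, Origin}, so the common attributes are not a superkey of either fragment. The join is lossy.

No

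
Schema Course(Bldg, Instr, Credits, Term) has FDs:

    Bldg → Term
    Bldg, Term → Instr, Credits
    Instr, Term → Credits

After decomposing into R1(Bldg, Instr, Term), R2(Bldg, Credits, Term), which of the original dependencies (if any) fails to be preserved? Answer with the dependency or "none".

Instr, Term → Credits

Check Instr, Term → Credits: no single fragment contains all of {Instr, Credits, Term}, and the restricted closure of {Instr, Term} across the fragments never reaches {Credits}.
Bldg → Term is preserved.
Bldg, Term → Instr, Credits is preserved.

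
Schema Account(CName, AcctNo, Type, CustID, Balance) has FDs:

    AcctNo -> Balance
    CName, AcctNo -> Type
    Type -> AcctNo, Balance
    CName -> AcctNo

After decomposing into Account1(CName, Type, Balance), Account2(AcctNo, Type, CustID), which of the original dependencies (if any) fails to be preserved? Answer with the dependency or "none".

AcctNo -> Balance

Check AcctNo → Balance: no single fragment contains all of {AcctNo, Balance}, and the restricted closure of {AcctNo} across the fragments never reaches {Balance}.
CName, AcctNo → Type is preserved.
Type → AcctNo, Balance is preserved.
CName → AcctNo is preserved.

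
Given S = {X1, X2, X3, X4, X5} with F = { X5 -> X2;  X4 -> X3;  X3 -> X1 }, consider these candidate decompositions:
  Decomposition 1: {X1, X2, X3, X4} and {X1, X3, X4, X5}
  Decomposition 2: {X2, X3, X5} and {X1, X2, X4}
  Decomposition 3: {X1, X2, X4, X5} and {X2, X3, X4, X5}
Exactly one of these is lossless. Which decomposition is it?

Decomposition 1: common = {X1, X3, X4}, closure = {X1, X3, X4} → lossy.
Decomposition 2: common = {X2}, closure = {X2} → lossy.
Decomposition 3: common = {X2, X4, X5}, closure = {X1, X2, X3, X4, X5} → lossless.

Decomposition 3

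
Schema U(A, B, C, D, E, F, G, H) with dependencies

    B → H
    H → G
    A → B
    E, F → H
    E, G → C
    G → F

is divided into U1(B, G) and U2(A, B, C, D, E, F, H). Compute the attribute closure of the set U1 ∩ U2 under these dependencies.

B, F, G, H

U1 ∩ U2 = {B}.
B → H applies, adding H
H → G applies, adding G
G → F applies, adding F
Closure: {B, F, G, H}.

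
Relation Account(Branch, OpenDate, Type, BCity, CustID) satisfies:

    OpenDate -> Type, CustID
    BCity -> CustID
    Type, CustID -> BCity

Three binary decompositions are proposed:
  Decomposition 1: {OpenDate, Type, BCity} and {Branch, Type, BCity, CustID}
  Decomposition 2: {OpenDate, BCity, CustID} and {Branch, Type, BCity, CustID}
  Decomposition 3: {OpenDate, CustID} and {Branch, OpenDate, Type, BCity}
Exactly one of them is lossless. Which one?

Decomposition 1: common = {Type, BCity}, closure = {Type, BCity, CustID} → lossy.
Decomposition 2: common = {BCity, CustID}, closure = {BCity, CustID} → lossy.
Decomposition 3: common = {OpenDate}, closure = {OpenDate, Type, BCity, CustID} → lossless.

Decomposition 3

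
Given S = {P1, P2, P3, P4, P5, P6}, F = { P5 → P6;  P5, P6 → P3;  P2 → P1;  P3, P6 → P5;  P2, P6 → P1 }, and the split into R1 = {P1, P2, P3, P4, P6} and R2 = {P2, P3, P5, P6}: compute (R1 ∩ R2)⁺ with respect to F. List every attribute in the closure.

R1 ∩ R2 = {P2, P3, P6}.
P2 → P1 applies, adding P1
P3, P6 → P5 applies, adding P5
Closure: {P1, P2, P3, P5, P6}.

P1, P2, P3, P5, P6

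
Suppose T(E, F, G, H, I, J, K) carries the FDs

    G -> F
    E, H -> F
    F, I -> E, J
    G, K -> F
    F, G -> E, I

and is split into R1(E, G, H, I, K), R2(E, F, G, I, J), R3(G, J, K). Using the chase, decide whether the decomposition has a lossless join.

Chase test. Columns are E, F, G, H, I, J, K; row i has aⱼ where attribute j ∈ Ri, else bᵢⱼ.
Initial tableau (one row per fragment):
  row 1: a1 b12 a3 a4 a5 b16 a7
  row 2: a1 a2 a3 b24 a5 a6 b27
  row 3: b31 b32 a3 b34 b35 a6 a7
Rows 1 and 2 agree on G; apply G→F and equate their F entries.
Rows 1 and 3 agree on G; apply G→F and equate their F entries.
Rows 1 and 2 agree on F, I; apply F, I→E, J and equate their E, J entries.
Rows 1 and 3 agree on F, G; apply F, G→E, I and equate their E, I entries.
Row 1 is now all distinguished symbols — the join is lossless.

Yes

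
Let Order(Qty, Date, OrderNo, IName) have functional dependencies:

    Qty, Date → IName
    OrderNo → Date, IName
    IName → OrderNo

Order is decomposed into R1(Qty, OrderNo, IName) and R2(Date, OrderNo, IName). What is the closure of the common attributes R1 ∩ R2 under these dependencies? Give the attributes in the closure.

R1 ∩ R2 = {OrderNo, IName}.
OrderNo → Date, IName applies, adding Date
Closure: {Date, OrderNo, IName}.

Date, OrderNo, IName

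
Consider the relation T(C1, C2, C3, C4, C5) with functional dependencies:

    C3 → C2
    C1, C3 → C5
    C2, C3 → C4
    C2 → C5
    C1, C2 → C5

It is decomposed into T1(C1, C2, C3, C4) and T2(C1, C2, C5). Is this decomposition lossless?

Common attributes: T1 ∩ T2 = {C1, C2}.
Closure of {C1, C2}: C2 → C5 applies, adding C5. So (C1, C2)⁺ = {C1, C2, C5}.
This closure contains every attribute of T2, so T1 ∩ T2 → T2. The join is lossless.

Yes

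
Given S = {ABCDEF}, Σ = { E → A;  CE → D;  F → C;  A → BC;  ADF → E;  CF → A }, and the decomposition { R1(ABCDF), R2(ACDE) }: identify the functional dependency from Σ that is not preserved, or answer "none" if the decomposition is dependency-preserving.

ADF → E

Check ADF → E: no single fragment contains all of {ADEF}, and the restricted closure of {ADF} across the fragments never reaches {E}.
E → A is preserved.
CE → D is preserved.
F → C is preserved.
A → BC is preserved.
CF → A is preserved.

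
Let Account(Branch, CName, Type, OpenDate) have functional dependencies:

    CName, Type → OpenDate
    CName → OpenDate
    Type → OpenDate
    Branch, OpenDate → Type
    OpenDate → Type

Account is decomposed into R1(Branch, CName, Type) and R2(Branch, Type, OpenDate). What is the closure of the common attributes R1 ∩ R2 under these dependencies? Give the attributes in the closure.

R1 ∩ R2 = {Branch, Type}.
Type → OpenDate applies, adding OpenDate
Closure: {Branch, Type, OpenDate}.

Branch, Type, OpenDate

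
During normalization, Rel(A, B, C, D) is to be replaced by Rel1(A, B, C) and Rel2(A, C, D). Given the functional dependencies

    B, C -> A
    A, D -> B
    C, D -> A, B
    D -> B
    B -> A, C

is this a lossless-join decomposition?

No

Common attributes: Rel1 ∩ Rel2 = {A, C}.
No dependency enlarges {A, C}, so (A, C)⁺ = {A, C}.
The closure contains neither all of Rel1 = {A, B, C} nor all of Rel2 = {A, C, D}, so the common attributes are not a superkey of either fragment. The join is lossy.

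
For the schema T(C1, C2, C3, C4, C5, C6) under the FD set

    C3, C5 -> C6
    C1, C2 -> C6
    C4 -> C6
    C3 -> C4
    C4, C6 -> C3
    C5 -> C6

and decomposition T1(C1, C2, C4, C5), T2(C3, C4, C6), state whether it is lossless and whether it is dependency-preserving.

lossless but not dependency-preserving

Lossless test: (C4)⁺ = {C3, C4, C6}, which contains all of one fragment — lossless.
Dependency preservation: the restricted closure of {C1, C2} across the fragments never reaches {C6}, so C1, C2 → C6 cannot be enforced without a join — not preserved.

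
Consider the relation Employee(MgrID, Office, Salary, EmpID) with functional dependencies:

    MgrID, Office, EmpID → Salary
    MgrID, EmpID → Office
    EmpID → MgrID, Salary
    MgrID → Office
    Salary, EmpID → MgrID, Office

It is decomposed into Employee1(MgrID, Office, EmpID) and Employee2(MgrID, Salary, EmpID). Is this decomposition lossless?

Yes

Common attributes: Employee1 ∩ Employee2 = {MgrID, EmpID}.
Closure of {MgrID, EmpID}: MgrID, EmpID → Office applies, adding Office; EmpID → MgrID, Salary applies, adding Salary. So (MgrID, EmpID)⁺ = {MgrID, Office, Salary, EmpID}.
This closure contains every attribute of Employee1, so Employee1 ∩ Employee2 → Employee1. The join is lossless.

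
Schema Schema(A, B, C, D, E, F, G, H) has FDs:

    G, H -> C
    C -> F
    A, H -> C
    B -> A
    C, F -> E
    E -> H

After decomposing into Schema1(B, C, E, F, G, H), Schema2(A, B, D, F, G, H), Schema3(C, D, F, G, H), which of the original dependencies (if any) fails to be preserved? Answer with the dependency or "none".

Check A, H → C: no single fragment contains all of {A, C, H}, and the restricted closure of {A, H} across the fragments never reaches {C}.
G, H → C is preserved.
C → F is preserved.
B → A is preserved.
C, F → E is preserved.
E → H is preserved.

A, H -> C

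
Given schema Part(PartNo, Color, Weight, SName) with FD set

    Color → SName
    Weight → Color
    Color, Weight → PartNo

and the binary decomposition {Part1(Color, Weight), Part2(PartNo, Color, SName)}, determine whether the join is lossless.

No

Common attributes: Part1 ∩ Part2 = {Color}.
Closure of {Color}: Color → SName applies, adding SName. So (Color)⁺ = {Color, SName}.
The closure contains neither all of Part1 = {Color, Weight} nor all of Part2 = {PartNo, Color, SName}, so the common attributes are not a superkey of either fragment. The join is lossy.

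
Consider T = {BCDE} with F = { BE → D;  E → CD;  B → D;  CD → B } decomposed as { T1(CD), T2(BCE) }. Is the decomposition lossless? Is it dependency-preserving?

lossy and not dependency-preserving

Lossless test: (C)⁺ = {C}, which is a superkey of neither fragment — lossy.
Dependency preservation: the restricted closure of {BE} across the fragments never reaches {D}, so BE → D cannot be enforced without a join — not preserved.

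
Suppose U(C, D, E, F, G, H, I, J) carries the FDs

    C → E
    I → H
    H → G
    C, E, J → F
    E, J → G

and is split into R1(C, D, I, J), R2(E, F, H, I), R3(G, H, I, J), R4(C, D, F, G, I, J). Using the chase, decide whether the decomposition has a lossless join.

Chase test. Columns are C, D, E, F, G, H, I, J; row i has aⱼ where attribute j ∈ Ri, else bᵢⱼ.
Initial tableau (one row per fragment):
  row 1: a1 a2 b13 b14 b15 b16 a7 a8
  row 2: b21 b22 a3 a4 b25 a6 a7 b28
  row 3: b31 b32 b33 b34 a5 a6 a7 a8
  row 4: a1 a2 b43 a4 a5 b46 a7 a8
Rows 1 and 4 agree on C; apply C→E and equate their E entries.
Rows 1 and 2 agree on I; apply I→H and equate their H entries.
Rows 1 and 4 agree on I; apply I→H and equate their H entries.
Rows 1 and 2 agree on H; apply H→G and equate their G entries.
Rows 1 and 3 agree on H; apply H→G and equate their G entries.
Rows 1 and 4 agree on C, E, J; apply C, E, J→F and equate their F entries.
No row becomes fully distinguished — the join is lossy.

No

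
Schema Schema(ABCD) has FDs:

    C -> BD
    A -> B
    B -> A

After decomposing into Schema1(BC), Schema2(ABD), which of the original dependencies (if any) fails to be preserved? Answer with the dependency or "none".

Check C → BD: no single fragment contains all of {BCD}, and the restricted closure of {C} across the fragments never reaches {BD}.
A → B is preserved.
B → A is preserved.

C -> BD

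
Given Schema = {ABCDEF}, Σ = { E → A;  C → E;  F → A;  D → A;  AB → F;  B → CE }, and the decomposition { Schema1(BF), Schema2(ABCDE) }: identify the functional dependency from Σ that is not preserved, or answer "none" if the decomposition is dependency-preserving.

Check F → A: no single fragment contains all of {AF}, and the restricted closure of {F} across the fragments never reaches {A}.
E → A is preserved.
C → E is preserved.
D → A is preserved.
AB → F is preserved.
B → CE is preserved.

F → A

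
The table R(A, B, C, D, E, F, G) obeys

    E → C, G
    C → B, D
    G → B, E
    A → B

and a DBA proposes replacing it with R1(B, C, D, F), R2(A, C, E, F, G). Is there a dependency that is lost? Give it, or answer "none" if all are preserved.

A → B

Check A → B: no single fragment contains all of {A, B}, and the restricted closure of {A} across the fragments never reaches {B}.
E → C, G is preserved.
C → B, D is preserved.
G → B, E is preserved.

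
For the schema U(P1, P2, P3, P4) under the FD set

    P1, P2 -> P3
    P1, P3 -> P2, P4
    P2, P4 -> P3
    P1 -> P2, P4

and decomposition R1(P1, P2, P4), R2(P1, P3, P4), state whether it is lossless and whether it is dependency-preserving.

Lossless test: (P1, P4)⁺ = {P1, P2, P3, P4}, which contains all of one fragment — lossless.
Dependency preservation: the restricted closure of {P2, P4} across the fragments never reaches {P3}, so P2, P4 → P3 cannot be enforced without a join — not preserved.

lossless but not dependency-preserving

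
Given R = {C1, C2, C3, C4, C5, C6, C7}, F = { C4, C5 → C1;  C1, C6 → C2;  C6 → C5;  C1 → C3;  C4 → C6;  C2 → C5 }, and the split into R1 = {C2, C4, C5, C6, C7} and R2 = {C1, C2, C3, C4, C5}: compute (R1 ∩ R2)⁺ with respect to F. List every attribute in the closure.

R1 ∩ R2 = {C2, C4, C5}.
C4, C5 → C1 applies, adding C1
C1 → C3 applies, adding C3
C4 → C6 applies, adding C6
Closure: {C1, C2, C3, C4, C5, C6}.

C1, C2, C3, C4, C5, C6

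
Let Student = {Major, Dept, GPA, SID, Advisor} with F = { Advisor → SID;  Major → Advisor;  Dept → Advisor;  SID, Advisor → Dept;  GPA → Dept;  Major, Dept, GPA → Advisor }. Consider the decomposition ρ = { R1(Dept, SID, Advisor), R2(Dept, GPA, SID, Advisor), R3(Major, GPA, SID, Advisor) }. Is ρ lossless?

Chase test. Columns are Major, Dept, GPA, SID, Advisor; row i has aⱼ where attribute j ∈ Ri, else bᵢⱼ.
Initial tableau (one row per fragment):
  row 1: b11 a2 b13 a4 a5
  row 2: b21 a2 a3 a4 a5
  row 3: a1 b32 a3 a4 a5
Rows 1 and 3 agree on SID, Advisor; apply SID, Advisor→Dept and equate their Dept entries.
Row 3 is now all distinguished symbols — the join is lossless.

Yes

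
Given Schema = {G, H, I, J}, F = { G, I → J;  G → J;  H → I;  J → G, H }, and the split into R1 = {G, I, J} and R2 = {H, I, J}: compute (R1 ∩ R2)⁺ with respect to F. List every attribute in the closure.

G, H, I, J

R1 ∩ R2 = {I, J}.
J → G, H applies, adding G, H
Closure: {G, H, I, J}.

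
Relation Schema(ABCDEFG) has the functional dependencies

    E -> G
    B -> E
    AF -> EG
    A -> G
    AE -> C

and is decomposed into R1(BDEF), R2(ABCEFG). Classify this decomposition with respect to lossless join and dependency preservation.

lossy but dependency-preserving

Lossless test: (BEF)⁺ = {BEFG}, which is a superkey of neither fragment — lossy.
Dependency preservation: every FD's attributes lie within a single fragment, so each can be enforced locally — preserved.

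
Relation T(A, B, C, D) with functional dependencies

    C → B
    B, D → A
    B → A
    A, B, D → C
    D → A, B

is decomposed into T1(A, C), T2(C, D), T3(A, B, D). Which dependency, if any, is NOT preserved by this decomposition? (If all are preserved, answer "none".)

C → B

Check C → B: no single fragment contains all of {B, C}, and the restricted closure of {C} across the fragments never reaches {B}.
B, D → A is preserved.
B → A is preserved.
A, B, D → C is preserved.
D → A, B is preserved.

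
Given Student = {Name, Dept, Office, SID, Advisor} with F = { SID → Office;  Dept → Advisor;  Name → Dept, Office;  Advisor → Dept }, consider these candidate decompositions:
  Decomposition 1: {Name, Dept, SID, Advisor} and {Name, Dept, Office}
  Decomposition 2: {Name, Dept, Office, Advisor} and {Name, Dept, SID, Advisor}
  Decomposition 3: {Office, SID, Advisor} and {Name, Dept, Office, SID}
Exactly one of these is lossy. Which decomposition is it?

Decomposition 1: common = {Name, Dept}, closure = {Name, Dept, Office, Advisor} → lossless.
Decomposition 2: common = {Name, Dept, Advisor}, closure = {Name, Dept, Office, Advisor} → lossless.
Decomposition 3: common = {Office, SID}, closure = {Office, SID} → lossy.

Decomposition 3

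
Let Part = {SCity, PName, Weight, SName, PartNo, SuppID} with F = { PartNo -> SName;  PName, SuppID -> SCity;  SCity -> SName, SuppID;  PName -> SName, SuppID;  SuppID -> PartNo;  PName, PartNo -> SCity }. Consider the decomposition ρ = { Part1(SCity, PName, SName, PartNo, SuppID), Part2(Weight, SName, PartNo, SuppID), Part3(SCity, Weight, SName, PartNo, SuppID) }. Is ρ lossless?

Chase test. Columns are SCity, PName, Weight, SName, PartNo, SuppID; row i has aⱼ where attribute j ∈ Parti, else bᵢⱼ.
Initial tableau (one row per fragment):
  row 1: a1 a2 b13 a4 a5 a6
  row 2: b21 b22 a3 a4 a5 a6
  row 3: a1 b32 a3 a4 a5 a6
No row becomes fully distinguished — the join is lossy.

No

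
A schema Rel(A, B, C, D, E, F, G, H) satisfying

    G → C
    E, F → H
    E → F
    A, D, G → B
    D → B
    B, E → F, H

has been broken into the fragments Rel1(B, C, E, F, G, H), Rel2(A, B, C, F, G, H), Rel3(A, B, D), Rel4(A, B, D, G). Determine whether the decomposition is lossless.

Chase test. Columns are A, B, C, D, E, F, G, H; row i has aⱼ where attribute j ∈ Reli, else bᵢⱼ.
Initial tableau (one row per fragment):
  row 1: b11 a2 a3 b14 a5 a6 a7 a8
  row 2: a1 a2 a3 b24 b25 a6 a7 a8
  row 3: a1 a2 b33 a4 b35 b36 b37 b38
  row 4: a1 a2 b43 a4 b45 b46 a7 b48
Rows 1 and 4 agree on G; apply G→C and equate their C entries.
No row becomes fully distinguished — the join is lossy.

No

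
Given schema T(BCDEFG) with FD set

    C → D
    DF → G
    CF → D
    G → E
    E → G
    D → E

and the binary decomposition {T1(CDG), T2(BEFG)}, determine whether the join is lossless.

No

Common attributes: T1 ∩ T2 = {G}.
Closure of {G}: G → E applies, adding E. So (G)⁺ = {EG}.
The closure contains neither all of T1 = {CDG} nor all of T2 = {BEFG}, so the common attributes are not a superkey of either fragment. The join is lossy.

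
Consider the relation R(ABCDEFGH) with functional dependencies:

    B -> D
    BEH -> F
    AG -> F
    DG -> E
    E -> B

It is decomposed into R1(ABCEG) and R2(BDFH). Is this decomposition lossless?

Common attributes: R1 ∩ R2 = {B}.
Closure of {B}: B → D applies, adding D. So (B)⁺ = {BD}.
The closure contains neither all of R1 = {ABCEG} nor all of R2 = {BDFH}, so the common attributes are not a superkey of either fragment. The join is lossy.

No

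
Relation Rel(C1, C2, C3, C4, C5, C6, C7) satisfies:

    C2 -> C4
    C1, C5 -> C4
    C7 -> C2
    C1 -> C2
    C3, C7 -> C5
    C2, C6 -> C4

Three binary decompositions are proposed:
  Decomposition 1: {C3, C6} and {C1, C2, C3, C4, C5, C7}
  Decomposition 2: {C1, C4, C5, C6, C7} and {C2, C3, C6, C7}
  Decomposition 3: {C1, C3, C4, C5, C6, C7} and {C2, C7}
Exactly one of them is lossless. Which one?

Decomposition 1: common = {C3}, closure = {C3} → lossy.
Decomposition 2: common = {C6, C7}, closure = {C2, C4, C6, C7} → lossy.
Decomposition 3: common = {C7}, closure = {C2, C4, C7} → lossless.

Decomposition 3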